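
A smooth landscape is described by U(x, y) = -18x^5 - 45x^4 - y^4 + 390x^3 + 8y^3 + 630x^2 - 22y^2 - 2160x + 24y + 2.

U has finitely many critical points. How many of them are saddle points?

U separates as a function of x plus a function of y, so ∇U=0 decouples.
∂U/∂x = -90(x - 3)(x - 1)(x + 2)(x + 4) = 0 at x ∈ {-4, -2, 1, 3}; ∂U/∂y = -4(y - 3)(y - 2)(y - 1) = 0 at y ∈ {1, 2, 3}.
The Hessian is diagonal: diag(U_xx, U_yy). Second derivatives: U_xx(-4)=6300, U_xx(-2)=-2700, U_xx(1)=2700, U_xx(3)=-6300; U_yy(1)=-8, U_yy(2)=4, U_yy(3)=-8.
Saddle points occur where the two diagonal entries have opposite signs: (-4, 1), (-4, 3), (-2, 2), (1, 1), (1, 3), (3, 2). Count: 6.

6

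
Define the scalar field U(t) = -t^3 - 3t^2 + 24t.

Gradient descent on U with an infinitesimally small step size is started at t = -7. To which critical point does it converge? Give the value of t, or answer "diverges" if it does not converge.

-4

U'(t) = -3(t - 2)(t + 4), so U'(-7) = -81.
Gradient descent moves in the -U' direction, i.e. t is increasing.
The nearest critical point in that direction is t = -4, where U'' = 18 > 0 (a local minimum). The iterate converges there.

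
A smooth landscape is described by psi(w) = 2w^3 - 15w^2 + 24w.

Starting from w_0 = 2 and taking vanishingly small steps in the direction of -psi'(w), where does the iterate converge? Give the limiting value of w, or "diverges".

4

psi'(w) = 6(w - 4)(w - 1), so psi'(2) = -12.
Gradient descent moves in the -psi' direction, i.e. w is increasing.
The nearest critical point in that direction is w = 4, where psi'' = 18 > 0 (a local minimum). The iterate converges there.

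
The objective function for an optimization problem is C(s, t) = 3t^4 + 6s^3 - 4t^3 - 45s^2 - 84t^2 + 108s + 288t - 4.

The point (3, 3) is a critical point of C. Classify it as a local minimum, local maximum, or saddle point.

local minimum

The mixed partial ∂²C/∂s∂t is 0, so the Hessian at any point is diag(C_ss, C_tt) = diag(18(2s - 5), 12(3t^2 - 2t - 14)).
At (3, 3): H = diag(18, 84).
Both eigenvalues are positive, so H is positive definite: a local minimum.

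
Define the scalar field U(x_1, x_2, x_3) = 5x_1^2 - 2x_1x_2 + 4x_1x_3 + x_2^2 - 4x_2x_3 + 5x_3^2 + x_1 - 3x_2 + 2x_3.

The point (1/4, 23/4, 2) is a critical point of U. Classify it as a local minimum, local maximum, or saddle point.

The Hessian is constant: H = [[10, -2, 4], [-2, 2, -4], [4, -4, 10]].
Leading principal minors: Δ₁ = 10, Δ₂ = 16, Δ₃ = 32.
All leading minors are positive, so H is positive definite: a local minimum.

local minimum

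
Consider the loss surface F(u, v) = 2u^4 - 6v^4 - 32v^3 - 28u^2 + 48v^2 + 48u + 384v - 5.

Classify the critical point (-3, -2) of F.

local minimum

The mixed partial ∂²F/∂u∂v is 0, so the Hessian at any point is diag(F_uu, F_vv) = diag(8(3u^2 - 7), 24(-3v^2 - 8v + 4)).
At (-3, -2): H = diag(160, 192).
Both eigenvalues are positive, so H is positive definite: a local minimum.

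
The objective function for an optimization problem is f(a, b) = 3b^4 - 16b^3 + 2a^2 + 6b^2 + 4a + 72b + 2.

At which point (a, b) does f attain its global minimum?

f(a,b) separates as P(a) + Q(b) + 2, so its minimum is min P + min Q + 2.
P'(a) = 4a + 4 vanishes at a ∈ {-1}; Q'(b) = 12(b - 3)(b - 2)(b + 1) vanishes at b ∈ {-1, 2, 3}.
Local minima of P (where P''>0): P(-1)=-2. Local minima of Q: Q(-1)=-47, Q(3)=81.
So the global minimum of f is P(-1) + Q(-1) + 2 = -2 − 47 + 2 = -47, attained at (-1, -1).

(-1, -1)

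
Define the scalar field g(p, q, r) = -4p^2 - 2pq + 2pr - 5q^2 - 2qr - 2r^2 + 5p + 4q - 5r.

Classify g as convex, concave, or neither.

concave

g is quadratic, so its Hessian is the constant matrix H = [[-8, -2, 2], [-2, -10, -2], [2, -2, -4]].
Leading principal minors: -8, 76, -216.
Signs alternate −, +, − ⇒ H ≺ 0 ⇒ concave.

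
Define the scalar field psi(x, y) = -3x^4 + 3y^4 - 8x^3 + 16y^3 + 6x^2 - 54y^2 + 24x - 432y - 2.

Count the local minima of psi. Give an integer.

2

psi separates as a function of x plus a function of y, so ∇psi=0 decouples.
∂psi/∂x = -12(x - 1)(x + 1)(x + 2) = 0 at x ∈ {-2, -1, 1}; ∂psi/∂y = 12(y - 3)(y + 3)(y + 4) = 0 at y ∈ {-4, -3, 3}.
The Hessian is diagonal: diag(psi_xx, psi_yy). Second derivatives: psi_xx(-2)=-36, psi_xx(-1)=24, psi_xx(1)=-72; psi_yy(-4)=84, psi_yy(-3)=-72, psi_yy(3)=504.
Local minima occur where both diagonal entries positive: (-1, -4), (-1, 3). Count: 2.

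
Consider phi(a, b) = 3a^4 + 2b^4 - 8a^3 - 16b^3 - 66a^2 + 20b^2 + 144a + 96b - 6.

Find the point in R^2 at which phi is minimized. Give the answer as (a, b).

(-3, -1)

phi(a,b) separates as P(a) + Q(b) − 6, so its minimum is min P + min Q − 6.
P'(a) = 12(a - 4)(a - 1)(a + 3) vanishes at a ∈ {-3, 1, 4}; Q'(b) = 8(b - 4)(b - 3)(b + 1) vanishes at b ∈ {-1, 3, 4}.
Local minima of P (where P''>0): P(-3)=-567, P(4)=-224. Local minima of Q: Q(-1)=-58, Q(4)=192.
So the global minimum of phi is P(-3) + Q(-1) − 6 = -567 − 58 − 6 = -631, attained at (-3, -1).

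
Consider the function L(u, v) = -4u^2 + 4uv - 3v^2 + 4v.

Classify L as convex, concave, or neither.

L is quadratic, so its Hessian is the constant matrix H = [[-8, 4], [4, -6]].
det(H) = 32, tr(H) = -14.
det(H) > 0 and tr(H) < 0, so H is negative definite everywhere: concave.

concave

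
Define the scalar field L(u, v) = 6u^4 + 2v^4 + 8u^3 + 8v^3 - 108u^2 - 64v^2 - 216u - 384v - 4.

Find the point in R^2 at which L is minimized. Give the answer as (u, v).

L(u,v) separates as P(u) + Q(v) − 4, so its minimum is min P + min Q − 4.
P'(u) = 24(u - 3)(u + 1)(u + 3) vanishes at u ∈ {-3, -1, 3}; Q'(v) = 8(v - 4)(v + 3)(v + 4) vanishes at v ∈ {-4, -3, 4}.
Local minima of P (where P''>0): P(-3)=-54, P(3)=-918. Local minima of Q: Q(-4)=512, Q(4)=-1536.
So the global minimum of L is P(3) + Q(4) − 4 = -918 − 1536 − 4 = -2458, attained at (3, 4).

(3, 4)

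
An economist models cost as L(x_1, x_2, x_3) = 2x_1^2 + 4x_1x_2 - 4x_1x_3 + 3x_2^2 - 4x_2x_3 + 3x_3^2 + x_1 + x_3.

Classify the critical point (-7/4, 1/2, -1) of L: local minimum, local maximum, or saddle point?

local minimum

The Hessian is constant: H = [[4, 4, -4], [4, 6, -4], [-4, -4, 6]].
Leading principal minors: Δ₁ = 4, Δ₂ = 8, Δ₃ = 16.
All leading minors are positive, so H is positive definite: a local minimum.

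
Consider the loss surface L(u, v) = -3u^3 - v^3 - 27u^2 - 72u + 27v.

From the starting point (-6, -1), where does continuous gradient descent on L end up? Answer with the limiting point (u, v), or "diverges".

L is separable, so gradient descent decouples: u follows -∂L/∂u, v follows -∂L/∂v.
∂L/∂u = -9(u + 2)(u + 4); at u=-6 this is -72, so u increases.
∂L/∂v = -3(v - 3)(v + 3); at v=-1 this is 24, so v decreases.
u converges to its nearest critical value -4 (a local min of the u-part); v converges to -3. The iterate converges to (-4, -3).

(-4, -3)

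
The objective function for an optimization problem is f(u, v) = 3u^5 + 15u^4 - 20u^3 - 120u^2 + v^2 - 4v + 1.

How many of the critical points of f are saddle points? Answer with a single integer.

f separates as a function of u plus a function of v, so ∇f=0 decouples.
∂f/∂u = 15u(u - 2)(u + 2)(u + 4) = 0 at u ∈ {-4, -2, 0, 2}; ∂f/∂v = 2(v - 2) = 0 at v ∈ {2}.
The Hessian is diagonal: diag(f_uu, f_vv). Second derivatives: f_uu(-4)=-720, f_uu(-2)=240, f_uu(0)=-240, f_uu(2)=720; f_vv(2)=2.
Saddle points occur where the two diagonal entries have opposite signs: (-4, 2), (0, 2). Count: 2.

2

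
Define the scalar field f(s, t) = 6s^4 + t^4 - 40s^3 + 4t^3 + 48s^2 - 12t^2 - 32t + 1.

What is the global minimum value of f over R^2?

-319

f(s,t) separates as P(s) + Q(t) + 1, so its minimum is min P + min Q + 1.
P'(s) = 24s(s - 4)(s - 1) vanishes at s ∈ {0, 1, 4}; Q'(t) = 4(t - 2)(t + 1)(t + 4) vanishes at t ∈ {-4, -1, 2}.
Local minima of P (where P''>0): P(0)=0, P(4)=-256. Local minima of Q: Q(-4)=-64, Q(2)=-64.
So the global minimum of f is P(4) + Q(-4) + 1 = -256 − 64 + 1 = -319, attained at (4, -4).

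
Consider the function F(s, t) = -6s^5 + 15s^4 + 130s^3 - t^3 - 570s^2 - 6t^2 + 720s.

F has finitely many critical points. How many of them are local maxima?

F separates as a function of s plus a function of t, so ∇F=0 decouples.
∂F/∂s = -30(s - 3)(s - 2)(s - 1)(s + 4) = 0 at s ∈ {-4, 1, 2, 3}; ∂F/∂t = -3t(t + 4) = 0 at t ∈ {-4, 0}.
The Hessian is diagonal: diag(F_ss, F_tt). Second derivatives: F_ss(-4)=6300, F_ss(1)=-300, F_ss(2)=180, F_ss(3)=-420; F_tt(-4)=12, F_tt(0)=-12.
Local maxima occur where both diagonal entries negative: (1, 0), (3, 0). Count: 2.

2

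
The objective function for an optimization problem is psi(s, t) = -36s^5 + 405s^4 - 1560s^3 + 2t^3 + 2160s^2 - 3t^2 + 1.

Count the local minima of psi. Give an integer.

psi separates as a function of s plus a function of t, so ∇psi=0 decouples.
∂psi/∂s = -180s(s - 4)(s - 3)(s - 2) = 0 at s ∈ {0, 2, 3, 4}; ∂psi/∂t = 6t(t - 1) = 0 at t ∈ {0, 1}.
The Hessian is diagonal: diag(psi_ss, psi_tt). Second derivatives: psi_ss(0)=4320, psi_ss(2)=-720, psi_ss(3)=540, psi_ss(4)=-1440; psi_tt(0)=-6, psi_tt(1)=6.
Local minima occur where both diagonal entries positive: (0, 1), (3, 1). Count: 2.

2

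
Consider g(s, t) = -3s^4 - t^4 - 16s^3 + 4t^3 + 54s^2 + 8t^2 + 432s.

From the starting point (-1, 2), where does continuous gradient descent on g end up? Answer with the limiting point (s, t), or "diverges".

(-3, 0)

g is separable, so gradient descent decouples: s follows -∂g/∂s, t follows -∂g/∂t.
∂g/∂s = -12(s - 3)(s + 3)(s + 4); at s=-1 this is 288, so s decreases.
∂g/∂t = -4t(t - 4)(t + 1); at t=2 this is 48, so t decreases.
s converges to its nearest critical value -3 (a local min of the s-part); t converges to 0. The iterate converges to (-3, 0).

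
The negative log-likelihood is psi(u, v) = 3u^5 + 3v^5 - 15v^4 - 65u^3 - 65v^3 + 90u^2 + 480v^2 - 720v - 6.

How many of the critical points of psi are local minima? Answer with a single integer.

psi separates as a function of u plus a function of v, so ∇psi=0 decouples.
∂psi/∂u = 15u(u - 3)(u - 1)(u + 4) = 0 at u ∈ {-4, 0, 1, 3}; ∂psi/∂v = 15(v - 4)(v - 3)(v - 1)(v + 4) = 0 at v ∈ {-4, 1, 3, 4}.
The Hessian is diagonal: diag(psi_uu, psi_vv). Second derivatives: psi_uu(-4)=-2100, psi_uu(0)=180, psi_uu(1)=-150, psi_uu(3)=630; psi_vv(-4)=-4200, psi_vv(1)=450, psi_vv(3)=-210, psi_vv(4)=360.
Local minima occur where both diagonal entries positive: (0, 1), (0, 4), (3, 1), (3, 4). Count: 4.

4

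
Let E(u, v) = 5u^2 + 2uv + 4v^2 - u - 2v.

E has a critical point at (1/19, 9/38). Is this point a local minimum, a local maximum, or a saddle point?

local minimum

The Hessian of E is constant: H = [[10, 2], [2, 8]].
det(H) = 10·8 − 2² = 76.
det(H) > 0 and tr(H) = 18 > 0, so H is positive definite and the point is a local minimum.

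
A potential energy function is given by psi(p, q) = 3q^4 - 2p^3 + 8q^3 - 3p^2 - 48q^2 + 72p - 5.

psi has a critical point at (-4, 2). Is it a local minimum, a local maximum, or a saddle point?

The mixed partial ∂²psi/∂p∂q is 0, so the Hessian at any point is diag(psi_pp, psi_qq) = diag(-6(2p + 1), 12(3q^2 + 4q - 8)).
At (-4, 2): H = diag(42, 144).
Both eigenvalues are positive, so H is positive definite: a local minimum.

local minimum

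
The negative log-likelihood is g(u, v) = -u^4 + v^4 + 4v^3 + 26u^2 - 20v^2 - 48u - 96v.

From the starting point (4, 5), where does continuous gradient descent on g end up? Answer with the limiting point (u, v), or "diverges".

diverges

g is separable, so gradient descent decouples: u follows -∂g/∂u, v follows -∂g/∂v.
∂g/∂u = -4(u - 3)(u - 1)(u + 4); at u=4 this is -96, so u increases.
∂g/∂v = 4(v - 3)(v + 2)(v + 4); at v=5 this is 504, so v decreases.
The u-coordinate has no critical point in that direction and runs off to infinity.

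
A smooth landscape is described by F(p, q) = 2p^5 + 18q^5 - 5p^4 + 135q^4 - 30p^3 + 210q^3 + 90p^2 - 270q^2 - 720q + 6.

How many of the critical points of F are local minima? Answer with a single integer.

F separates as a function of p plus a function of q, so ∇F=0 decouples.
∂F/∂p = 10p(p - 3)(p - 2)(p + 3) = 0 at p ∈ {-3, 0, 2, 3}; ∂F/∂q = 90(q - 1)(q + 1)(q + 2)(q + 4) = 0 at q ∈ {-4, -2, -1, 1}.
The Hessian is diagonal: diag(F_pp, F_qq). Second derivatives: F_pp(-3)=-900, F_pp(0)=180, F_pp(2)=-100, F_pp(3)=180; F_qq(-4)=-2700, F_qq(-2)=540, F_qq(-1)=-540, F_qq(1)=2700.
Local minima occur where both diagonal entries positive: (0, -2), (0, 1), (3, -2), (3, 1). Count: 4.

4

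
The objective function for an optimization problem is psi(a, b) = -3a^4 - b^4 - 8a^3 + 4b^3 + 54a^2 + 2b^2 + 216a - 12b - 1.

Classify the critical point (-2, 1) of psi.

local minimum

The mixed partial ∂²psi/∂a∂b is 0, so the Hessian at any point is diag(psi_aa, psi_bb) = diag(12(-3a^2 - 4a + 9), 4(-3b^2 + 6b + 1)).
At (-2, 1): H = diag(60, 16).
Both eigenvalues are positive, so H is positive definite: a local minimum.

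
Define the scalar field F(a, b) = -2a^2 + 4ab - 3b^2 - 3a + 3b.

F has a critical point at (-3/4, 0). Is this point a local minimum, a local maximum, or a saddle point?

The Hessian of F is constant: H = [[-4, 4], [4, -6]].
det(H) = (-4)·(-6) − 4² = 8.
det(H) > 0 and tr(H) = -10 < 0, so H is negative definite and the point is a local maximum.

local maximum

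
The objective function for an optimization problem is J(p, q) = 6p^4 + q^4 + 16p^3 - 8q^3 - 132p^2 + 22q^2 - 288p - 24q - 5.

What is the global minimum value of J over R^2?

-1148

J(p,q) separates as A(p) + B(q) − 5, so its minimum is min A + min B − 5.
A'(p) = 24(p - 3)(p + 1)(p + 4) vanishes at p ∈ {-4, -1, 3}; B'(q) = 4(q - 3)(q - 2)(q - 1) vanishes at q ∈ {1, 2, 3}.
Local minima of A (where A''>0): A(-4)=-448, A(3)=-1134. Local minima of B: B(1)=-9, B(3)=-9.
So the global minimum of J is A(3) + B(1) − 5 = -1134 − 9 − 5 = -1148, attained at (3, 1).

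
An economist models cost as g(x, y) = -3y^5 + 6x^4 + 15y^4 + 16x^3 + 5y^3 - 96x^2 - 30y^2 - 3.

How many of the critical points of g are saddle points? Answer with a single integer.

6

g separates as a function of x plus a function of y, so ∇g=0 decouples.
∂g/∂x = 24x(x - 2)(x + 4) = 0 at x ∈ {-4, 0, 2}; ∂g/∂y = -15y(y - 4)(y - 1)(y + 1) = 0 at y ∈ {-1, 0, 1, 4}.
The Hessian is diagonal: diag(g_xx, g_yy). Second derivatives: g_xx(-4)=576, g_xx(0)=-192, g_xx(2)=288; g_yy(-1)=150, g_yy(0)=-60, g_yy(1)=90, g_yy(4)=-900.
Saddle points occur where the two diagonal entries have opposite signs: (-4, 0), (-4, 4), (0, -1), (0, 1), (2, 0), (2, 4). Count: 6.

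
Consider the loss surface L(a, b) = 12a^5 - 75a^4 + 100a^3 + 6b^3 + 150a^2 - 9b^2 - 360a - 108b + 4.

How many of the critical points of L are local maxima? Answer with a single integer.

L separates as a function of a plus a function of b, so ∇L=0 decouples.
∂L/∂a = 60(a - 3)(a - 2)(a - 1)(a + 1) = 0 at a ∈ {-1, 1, 2, 3}; ∂L/∂b = 18(b - 3)(b + 2) = 0 at b ∈ {-2, 3}.
The Hessian is diagonal: diag(L_aa, L_bb). Second derivatives: L_aa(-1)=-1440, L_aa(1)=240, L_aa(2)=-180, L_aa(3)=480; L_bb(-2)=-90, L_bb(3)=90.
Local maxima occur where both diagonal entries negative: (-1, -2), (2, -2). Count: 2.

2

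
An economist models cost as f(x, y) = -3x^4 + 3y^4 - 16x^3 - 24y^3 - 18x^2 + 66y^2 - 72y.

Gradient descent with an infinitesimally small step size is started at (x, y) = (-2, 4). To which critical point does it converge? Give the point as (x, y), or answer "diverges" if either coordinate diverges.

f is separable, so gradient descent decouples: x follows -∂f/∂x, y follows -∂f/∂y.
∂f/∂x = -12x(x + 1)(x + 3); at x=-2 this is -24, so x increases.
∂f/∂y = 12(y - 3)(y - 2)(y - 1); at y=4 this is 72, so y decreases.
x converges to its nearest critical value -1 (a local min of the x-part); y converges to 3. The iterate converges to (-1, 3).

(-1, 3)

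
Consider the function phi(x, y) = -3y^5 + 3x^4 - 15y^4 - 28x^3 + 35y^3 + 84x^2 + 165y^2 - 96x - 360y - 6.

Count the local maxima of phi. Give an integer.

phi separates as a function of x plus a function of y, so ∇phi=0 decouples.
∂phi/∂x = 12(x - 4)(x - 2)(x - 1) = 0 at x ∈ {1, 2, 4}; ∂phi/∂y = -15(y - 2)(y - 1)(y + 3)(y + 4) = 0 at y ∈ {-4, -3, 1, 2}.
The Hessian is diagonal: diag(phi_xx, phi_yy). Second derivatives: phi_xx(1)=36, phi_xx(2)=-24, phi_xx(4)=72; phi_yy(-4)=450, phi_yy(-3)=-300, phi_yy(1)=300, phi_yy(2)=-450.
Local maxima occur where both diagonal entries negative: (2, -3), (2, 2). Count: 2.

2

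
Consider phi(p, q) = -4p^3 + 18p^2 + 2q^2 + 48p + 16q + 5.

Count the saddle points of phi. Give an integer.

1

phi separates as a function of p plus a function of q, so ∇phi=0 decouples.
∂phi/∂p = -12(p - 4)(p + 1) = 0 at p ∈ {-1, 4}; ∂phi/∂q = 4(q + 4) = 0 at q ∈ {-4}.
The Hessian is diagonal: diag(phi_pp, phi_qq). Second derivatives: phi_pp(-1)=60, phi_pp(4)=-60; phi_qq(-4)=4.
Saddle points occur where the two diagonal entries have opposite signs: (4, -4). Count: 1.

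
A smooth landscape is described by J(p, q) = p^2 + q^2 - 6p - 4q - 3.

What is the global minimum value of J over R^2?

-16

J(p,q) separates as A(p) + B(q) − 3, so its minimum is min A + min B − 3.
A'(p) = 2p - 6 vanishes at p ∈ {3}; B'(q) = 2q - 4 vanishes at q ∈ {2}.
Local minima of A (where A''>0): A(3)=-9. Local minima of B: B(2)=-4.
So the global minimum of J is A(3) + B(2) − 3 = -9 − 4 − 3 = -16, attained at (3, 2).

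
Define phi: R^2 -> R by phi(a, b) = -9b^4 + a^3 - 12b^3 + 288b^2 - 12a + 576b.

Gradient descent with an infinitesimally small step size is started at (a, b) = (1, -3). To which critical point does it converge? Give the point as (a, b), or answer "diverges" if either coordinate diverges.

phi is separable, so gradient descent decouples: a follows -∂phi/∂a, b follows -∂phi/∂b.
∂phi/∂a = 3(a - 2)(a + 2); at a=1 this is -9, so a increases.
∂phi/∂b = -36(b - 4)(b + 1)(b + 4); at b=-3 this is -504, so b increases.
a converges to its nearest critical value 2 (a local min of the a-part); b converges to -1. The iterate converges to (2, -1).

(2, -1)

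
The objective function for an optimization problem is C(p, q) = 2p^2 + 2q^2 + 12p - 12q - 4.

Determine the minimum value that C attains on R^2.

C(p,q) separates as A(p) + B(q) − 4, so its minimum is min A + min B − 4.
A'(p) = 4p + 12 vanishes at p ∈ {-3}; B'(q) = 4q - 12 vanishes at q ∈ {3}.
Local minima of A (where A''>0): A(-3)=-18. Local minima of B: B(3)=-18.
So the global minimum of C is A(-3) + B(3) − 4 = -18 − 18 − 4 = -40, attained at (-3, 3).

-40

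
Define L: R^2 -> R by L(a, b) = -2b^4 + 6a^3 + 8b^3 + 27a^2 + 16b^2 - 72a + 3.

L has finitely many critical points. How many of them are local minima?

L separates as a function of a plus a function of b, so ∇L=0 decouples.
∂L/∂a = 18(a - 1)(a + 4) = 0 at a ∈ {-4, 1}; ∂L/∂b = -8b(b - 4)(b + 1) = 0 at b ∈ {-1, 0, 4}.
The Hessian is diagonal: diag(L_aa, L_bb). Second derivatives: L_aa(-4)=-90, L_aa(1)=90; L_bb(-1)=-40, L_bb(0)=32, L_bb(4)=-160.
Local minima occur where both diagonal entries positive: (1, 0). Count: 1.

1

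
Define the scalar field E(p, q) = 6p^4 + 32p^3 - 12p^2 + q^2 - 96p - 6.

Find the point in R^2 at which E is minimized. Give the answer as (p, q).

E(p,q) separates as A(p) + B(q) − 6, so its minimum is min A + min B − 6.
A'(p) = 24(p - 1)(p + 1)(p + 4) vanishes at p ∈ {-4, -1, 1}; B'(q) = 2q vanishes at q ∈ {0}.
Local minima of A (where A''>0): A(-4)=-320, A(1)=-70. Local minima of B: B(0)=0.
So the global minimum of E is A(-4) + B(0) − 6 = -320 + 0 − 6 = -326, attained at (-4, 0).

(-4, 0)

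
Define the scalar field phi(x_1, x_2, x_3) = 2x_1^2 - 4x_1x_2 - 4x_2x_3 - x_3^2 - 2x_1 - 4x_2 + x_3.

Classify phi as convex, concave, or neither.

phi is quadratic, so its Hessian is the constant matrix H = [[4, -4, 0], [-4, 0, -4], [0, -4, -2]].
Leading principal minors: 4, -16, -32.
Neither pattern holds ⇒ H is indefinite ⇒ neither convex nor concave.

neither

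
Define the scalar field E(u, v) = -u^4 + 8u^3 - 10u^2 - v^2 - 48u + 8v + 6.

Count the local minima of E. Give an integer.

0

E separates as a function of u plus a function of v, so ∇E=0 decouples.
∂E/∂u = -4(u - 4)(u - 3)(u + 1) = 0 at u ∈ {-1, 3, 4}; ∂E/∂v = -2(v - 4) = 0 at v ∈ {4}.
The Hessian is diagonal: diag(E_uu, E_vv). Second derivatives: E_uu(-1)=-80, E_uu(3)=16, E_uu(4)=-20; E_vv(4)=-2.
Local minima occur where both diagonal entries positive: none. Count: 0.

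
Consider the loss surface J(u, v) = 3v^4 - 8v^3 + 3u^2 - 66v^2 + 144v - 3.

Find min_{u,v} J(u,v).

-570

J(u,v) separates as P(u) + Q(v) − 3, so its minimum is min P + min Q − 3.
P'(u) = 6u vanishes at u ∈ {0}; Q'(v) = 12(v - 4)(v - 1)(v + 3) vanishes at v ∈ {-3, 1, 4}.
Local minima of P (where P''>0): P(0)=0. Local minima of Q: Q(-3)=-567, Q(4)=-224.
So the global minimum of J is P(0) + Q(-3) − 3 = 0 − 567 − 3 = -570, attained at (0, -3).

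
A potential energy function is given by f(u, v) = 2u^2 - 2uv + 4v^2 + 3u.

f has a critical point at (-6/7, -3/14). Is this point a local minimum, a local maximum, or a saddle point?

local minimum

The Hessian of f is constant: H = [[4, -2], [-2, 8]].
det(H) = 4·8 − (-2)² = 28.
det(H) > 0 and tr(H) = 12 > 0, so H is positive definite and the point is a local minimum.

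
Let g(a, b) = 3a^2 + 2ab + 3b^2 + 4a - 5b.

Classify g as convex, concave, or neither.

convex

g is quadratic, so its Hessian is the constant matrix H = [[6, 2], [2, 6]].
det(H) = 32, tr(H) = 12.
det(H) > 0 and tr(H) > 0, so H is positive definite everywhere: convex.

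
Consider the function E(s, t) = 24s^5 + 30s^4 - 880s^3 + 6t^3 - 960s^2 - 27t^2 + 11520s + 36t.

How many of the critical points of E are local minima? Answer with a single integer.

E separates as a function of s plus a function of t, so ∇E=0 decouples.
∂E/∂s = 120(s - 4)(s - 2)(s + 3)(s + 4) = 0 at s ∈ {-4, -3, 2, 4}; ∂E/∂t = 18(t - 2)(t - 1) = 0 at t ∈ {1, 2}.
The Hessian is diagonal: diag(E_ss, E_tt). Second derivatives: E_ss(-4)=-5760, E_ss(-3)=4200, E_ss(2)=-7200, E_ss(4)=13440; E_tt(1)=-18, E_tt(2)=18.
Local minima occur where both diagonal entries positive: (-3, 2), (4, 2). Count: 2.

2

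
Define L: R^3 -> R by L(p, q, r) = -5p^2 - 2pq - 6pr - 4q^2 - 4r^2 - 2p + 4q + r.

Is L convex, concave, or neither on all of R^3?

L is quadratic, so its Hessian is the constant matrix H = [[-10, -2, -6], [-2, -8, 0], [-6, 0, -8]].
Leading principal minors: -10, 76, -320.
Signs alternate −, +, − ⇒ H ≺ 0 ⇒ concave.

concave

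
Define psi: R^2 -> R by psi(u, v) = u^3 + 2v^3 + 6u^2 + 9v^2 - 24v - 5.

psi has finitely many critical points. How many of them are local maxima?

psi separates as a function of u plus a function of v, so ∇psi=0 decouples.
∂psi/∂u = 3u(u + 4) = 0 at u ∈ {-4, 0}; ∂psi/∂v = 6(v - 1)(v + 4) = 0 at v ∈ {-4, 1}.
The Hessian is diagonal: diag(psi_uu, psi_vv). Second derivatives: psi_uu(-4)=-12, psi_uu(0)=12; psi_vv(-4)=-30, psi_vv(1)=30.
Local maxima occur where both diagonal entries negative: (-4, -4). Count: 1.

1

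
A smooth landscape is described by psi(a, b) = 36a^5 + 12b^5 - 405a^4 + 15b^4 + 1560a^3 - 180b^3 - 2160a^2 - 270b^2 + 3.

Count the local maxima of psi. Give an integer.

psi separates as a function of a plus a function of b, so ∇psi=0 decouples.
∂psi/∂a = 180a(a - 4)(a - 3)(a - 2) = 0 at a ∈ {0, 2, 3, 4}; ∂psi/∂b = 60b(b - 3)(b + 1)(b + 3) = 0 at b ∈ {-3, -1, 0, 3}.
The Hessian is diagonal: diag(psi_aa, psi_bb). Second derivatives: psi_aa(0)=-4320, psi_aa(2)=720, psi_aa(3)=-540, psi_aa(4)=1440; psi_bb(-3)=-2160, psi_bb(-1)=480, psi_bb(0)=-540, psi_bb(3)=4320.
Local maxima occur where both diagonal entries negative: (0, -3), (0, 0), (3, -3), (3, 0). Count: 4.

4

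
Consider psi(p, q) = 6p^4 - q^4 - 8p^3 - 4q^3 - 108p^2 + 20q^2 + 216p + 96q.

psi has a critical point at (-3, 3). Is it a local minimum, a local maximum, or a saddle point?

The mixed partial ∂²psi/∂p∂q is 0, so the Hessian at any point is diag(psi_pp, psi_qq) = diag(24(3p^2 - 2p - 9), 4(-3q^2 - 6q + 10)).
At (-3, 3): H = diag(576, -140).
The eigenvalues have opposite signs, so H is indefinite: a saddle point.

saddle point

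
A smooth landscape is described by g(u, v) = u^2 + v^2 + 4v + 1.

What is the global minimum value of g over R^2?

-3

g(u,v) separates as P(u) + Q(v) + 1, so its minimum is min P + min Q + 1.
P'(u) = 2u vanishes at u ∈ {0}; Q'(v) = 2v + 4 vanishes at v ∈ {-2}.
Local minima of P (where P''>0): P(0)=0. Local minima of Q: Q(-2)=-4.
So the global minimum of g is P(0) + Q(-2) + 1 = 0 − 4 + 1 = -3, attained at (0, -2).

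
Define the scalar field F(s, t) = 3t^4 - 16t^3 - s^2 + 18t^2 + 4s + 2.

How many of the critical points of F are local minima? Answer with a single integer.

0

F separates as a function of s plus a function of t, so ∇F=0 decouples.
∂F/∂s = -2(s - 2) = 0 at s ∈ {2}; ∂F/∂t = 12t(t - 3)(t - 1) = 0 at t ∈ {0, 1, 3}.
The Hessian is diagonal: diag(F_ss, F_tt). Second derivatives: F_ss(2)=-2; F_tt(0)=36, F_tt(1)=-24, F_tt(3)=72.
Local minima occur where both diagonal entries positive: none. Count: 0.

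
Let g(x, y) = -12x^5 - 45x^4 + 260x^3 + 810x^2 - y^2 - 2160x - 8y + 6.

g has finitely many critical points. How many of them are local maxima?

g separates as a function of x plus a function of y, so ∇g=0 decouples.
∂g/∂x = -60(x - 3)(x - 1)(x + 3)(x + 4) = 0 at x ∈ {-4, -3, 1, 3}; ∂g/∂y = -2(y + 4) = 0 at y ∈ {-4}.
The Hessian is diagonal: diag(g_xx, g_yy). Second derivatives: g_xx(-4)=2100, g_xx(-3)=-1440, g_xx(1)=2400, g_xx(3)=-5040; g_yy(-4)=-2.
Local maxima occur where both diagonal entries negative: (-3, -4), (3, -4). Count: 2.

2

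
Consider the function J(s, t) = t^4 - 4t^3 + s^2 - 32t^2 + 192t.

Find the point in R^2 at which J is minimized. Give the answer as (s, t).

J(s,t) separates as P(s) + Q(t), so its minimum is min P + min Q.
P'(s) = 2s vanishes at s ∈ {0}; Q'(t) = 4(t - 4)(t - 3)(t + 4) vanishes at t ∈ {-4, 3, 4}.
Local minima of P (where P''>0): P(0)=0. Local minima of Q: Q(-4)=-768, Q(4)=256.
So the global minimum of J is P(0) + Q(-4) = 0 − 768 = -768, attained at (0, -4).

(0, -4)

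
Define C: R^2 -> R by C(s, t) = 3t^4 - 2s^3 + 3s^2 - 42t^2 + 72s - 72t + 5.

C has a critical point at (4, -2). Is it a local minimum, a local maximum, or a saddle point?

The mixed partial ∂²C/∂s∂t is 0, so the Hessian at any point is diag(C_ss, C_tt) = diag(6(-2s + 1), 12(3t^2 - 7)).
At (4, -2): H = diag(-42, 60).
The eigenvalues have opposite signs, so H is indefinite: a saddle point.

saddle point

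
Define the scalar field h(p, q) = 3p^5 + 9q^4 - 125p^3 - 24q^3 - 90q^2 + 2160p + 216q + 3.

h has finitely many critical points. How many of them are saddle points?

h separates as a function of p plus a function of q, so ∇h=0 decouples.
∂h/∂p = 15(p - 4)(p - 3)(p + 3)(p + 4) = 0 at p ∈ {-4, -3, 3, 4}; ∂h/∂q = 36(q - 3)(q - 1)(q + 2) = 0 at q ∈ {-2, 1, 3}.
The Hessian is diagonal: diag(h_pp, h_qq). Second derivatives: h_pp(-4)=-840, h_pp(-3)=630, h_pp(3)=-630, h_pp(4)=840; h_qq(-2)=540, h_qq(1)=-216, h_qq(3)=360.
Saddle points occur where the two diagonal entries have opposite signs: (-4, -2), (-4, 3), (-3, 1), (3, -2), (3, 3), (4, 1). Count: 6.

6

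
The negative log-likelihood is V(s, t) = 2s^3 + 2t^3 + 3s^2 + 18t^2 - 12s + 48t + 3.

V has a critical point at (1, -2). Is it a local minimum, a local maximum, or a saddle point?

local minimum

The mixed partial ∂²V/∂s∂t is 0, so the Hessian at any point is diag(V_ss, V_tt) = diag(6(2s + 1), 12(t + 3)).
At (1, -2): H = diag(18, 12).
Both eigenvalues are positive, so H is positive definite: a local minimum.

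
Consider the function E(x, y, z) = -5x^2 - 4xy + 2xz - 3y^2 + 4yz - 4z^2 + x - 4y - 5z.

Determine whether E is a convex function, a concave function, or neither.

concave

E is quadratic, so its Hessian is the constant matrix H = [[-10, -4, 2], [-4, -6, 4], [2, 4, -8]].
Leading principal minors: -10, 44, -232.
Signs alternate −, +, − ⇒ H ≺ 0 ⇒ concave.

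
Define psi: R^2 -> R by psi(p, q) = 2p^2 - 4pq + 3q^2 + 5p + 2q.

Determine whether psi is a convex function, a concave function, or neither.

psi is quadratic, so its Hessian is the constant matrix H = [[4, -4], [-4, 6]].
det(H) = 8, tr(H) = 10.
det(H) > 0 and tr(H) > 0, so H is positive definite everywhere: convex.

convex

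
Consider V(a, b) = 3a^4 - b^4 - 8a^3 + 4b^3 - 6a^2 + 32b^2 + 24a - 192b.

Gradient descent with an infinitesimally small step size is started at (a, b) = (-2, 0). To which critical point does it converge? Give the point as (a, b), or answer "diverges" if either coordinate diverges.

(-1, 3)

V is separable, so gradient descent decouples: a follows -∂V/∂a, b follows -∂V/∂b.
∂V/∂a = 12(a - 2)(a - 1)(a + 1); at a=-2 this is -144, so a increases.
∂V/∂b = -4(b - 4)(b - 3)(b + 4); at b=0 this is -192, so b increases.
a converges to its nearest critical value -1 (a local min of the a-part); b converges to 3. The iterate converges to (-1, 3).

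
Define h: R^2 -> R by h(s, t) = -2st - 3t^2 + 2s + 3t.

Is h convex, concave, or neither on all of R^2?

neither

h is quadratic, so its Hessian is the constant matrix H = [[0, -2], [-2, -6]].
det(H) = -4, tr(H) = -6.
det(H) < 0, so H is indefinite: neither convex nor concave.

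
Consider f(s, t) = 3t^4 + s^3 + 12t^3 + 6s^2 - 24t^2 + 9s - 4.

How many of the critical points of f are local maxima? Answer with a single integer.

1

f separates as a function of s plus a function of t, so ∇f=0 decouples.
∂f/∂s = 3(s + 1)(s + 3) = 0 at s ∈ {-3, -1}; ∂f/∂t = 12t(t - 1)(t + 4) = 0 at t ∈ {-4, 0, 1}.
The Hessian is diagonal: diag(f_ss, f_tt). Second derivatives: f_ss(-3)=-6, f_ss(-1)=6; f_tt(-4)=240, f_tt(0)=-48, f_tt(1)=60.
Local maxima occur where both diagonal entries negative: (-3, 0). Count: 1.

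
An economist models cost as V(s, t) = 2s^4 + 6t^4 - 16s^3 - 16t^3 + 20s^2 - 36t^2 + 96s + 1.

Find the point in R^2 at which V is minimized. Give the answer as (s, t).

V(s,t) separates as P(s) + Q(t) + 1, so its minimum is min P + min Q + 1.
P'(s) = 8(s - 4)(s - 3)(s + 1) vanishes at s ∈ {-1, 3, 4}; Q'(t) = 24t(t - 3)(t + 1) vanishes at t ∈ {-1, 0, 3}.
Local minima of P (where P''>0): P(-1)=-58, P(4)=192. Local minima of Q: Q(-1)=-14, Q(3)=-270.
So the global minimum of V is P(-1) + Q(3) + 1 = -58 − 270 + 1 = -327, attained at (-1, 3).

(-1, 3)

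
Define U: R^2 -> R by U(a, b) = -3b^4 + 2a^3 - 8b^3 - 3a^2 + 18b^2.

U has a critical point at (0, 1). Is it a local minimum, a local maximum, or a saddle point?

The mixed partial ∂²U/∂a∂b is 0, so the Hessian at any point is diag(U_aa, U_bb) = diag(6(2a - 1), 12(-3b^2 - 4b + 3)).
At (0, 1): H = diag(-6, -48).
Both eigenvalues are negative, so H is negative definite: a local maximum.

local maximum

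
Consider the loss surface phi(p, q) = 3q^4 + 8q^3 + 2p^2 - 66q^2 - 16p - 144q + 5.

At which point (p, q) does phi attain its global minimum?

(4, 3)

phi(p,q) separates as A(p) + B(q) + 5, so its minimum is min A + min B + 5.
A'(p) = 4p - 16 vanishes at p ∈ {4}; B'(q) = 12(q - 3)(q + 1)(q + 4) vanishes at q ∈ {-4, -1, 3}.
Local minima of A (where A''>0): A(4)=-32. Local minima of B: B(-4)=-224, B(3)=-567.
So the global minimum of phi is A(4) + B(3) + 5 = -32 − 567 + 5 = -594, attained at (4, 3).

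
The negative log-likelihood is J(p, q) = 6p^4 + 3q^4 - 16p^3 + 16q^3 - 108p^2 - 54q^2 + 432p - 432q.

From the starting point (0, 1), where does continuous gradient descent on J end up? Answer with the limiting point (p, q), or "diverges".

J is separable, so gradient descent decouples: p follows -∂J/∂p, q follows -∂J/∂q.
∂J/∂p = 24(p - 3)(p - 2)(p + 3); at p=0 this is 432, so p decreases.
∂J/∂q = 12(q - 3)(q + 3)(q + 4); at q=1 this is -480, so q increases.
p converges to its nearest critical value -3 (a local min of the p-part); q converges to 3. The iterate converges to (-3, 3).

(-3, 3)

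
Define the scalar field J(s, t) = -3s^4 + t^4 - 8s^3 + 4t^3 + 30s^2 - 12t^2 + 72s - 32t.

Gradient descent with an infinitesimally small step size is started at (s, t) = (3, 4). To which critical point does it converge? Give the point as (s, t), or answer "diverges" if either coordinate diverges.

J is separable, so gradient descent decouples: s follows -∂J/∂s, t follows -∂J/∂t.
∂J/∂s = -12(s - 2)(s + 1)(s + 3); at s=3 this is -288, so s increases.
∂J/∂t = 4(t - 2)(t + 1)(t + 4); at t=4 this is 320, so t decreases.
The s-coordinate has no critical point in that direction and runs off to infinity.

diverges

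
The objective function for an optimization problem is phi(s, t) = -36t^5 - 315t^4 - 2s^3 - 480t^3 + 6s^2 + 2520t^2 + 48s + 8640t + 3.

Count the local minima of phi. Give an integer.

2

phi separates as a function of s plus a function of t, so ∇phi=0 decouples.
∂phi/∂s = -6(s - 4)(s + 2) = 0 at s ∈ {-2, 4}; ∂phi/∂t = -180(t - 2)(t + 2)(t + 3)(t + 4) = 0 at t ∈ {-4, -3, -2, 2}.
The Hessian is diagonal: diag(phi_ss, phi_tt). Second derivatives: phi_ss(-2)=36, phi_ss(4)=-36; phi_tt(-4)=2160, phi_tt(-3)=-900, phi_tt(-2)=1440, phi_tt(2)=-21600.
Local minima occur where both diagonal entries positive: (-2, -4), (-2, -2). Count: 2.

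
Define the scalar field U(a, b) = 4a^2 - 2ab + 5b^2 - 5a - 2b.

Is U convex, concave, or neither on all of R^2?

convex

U is quadratic, so its Hessian is the constant matrix H = [[8, -2], [-2, 10]].
det(H) = 76, tr(H) = 18.
det(H) > 0 and tr(H) > 0, so H is positive definite everywhere: convex.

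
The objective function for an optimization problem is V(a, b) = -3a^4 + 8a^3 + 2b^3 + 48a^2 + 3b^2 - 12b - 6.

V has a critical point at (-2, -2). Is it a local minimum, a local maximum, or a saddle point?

The mixed partial ∂²V/∂a∂b is 0, so the Hessian at any point is diag(V_aa, V_bb) = diag(12(-3a^2 + 4a + 8), 6(2b + 1)).
At (-2, -2): H = diag(-144, -18).
Both eigenvalues are negative, so H is negative definite: a local maximum.

local maximum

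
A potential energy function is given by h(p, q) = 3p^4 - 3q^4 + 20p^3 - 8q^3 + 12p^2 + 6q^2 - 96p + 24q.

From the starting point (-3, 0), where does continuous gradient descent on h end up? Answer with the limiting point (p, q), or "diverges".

(-4, -1)

h is separable, so gradient descent decouples: p follows -∂h/∂p, q follows -∂h/∂q.
∂h/∂p = 12(p - 1)(p + 2)(p + 4); at p=-3 this is 48, so p decreases.
∂h/∂q = -12(q - 1)(q + 1)(q + 2); at q=0 this is 24, so q decreases.
p converges to its nearest critical value -4 (a local min of the p-part); q converges to -1. The iterate converges to (-4, -1).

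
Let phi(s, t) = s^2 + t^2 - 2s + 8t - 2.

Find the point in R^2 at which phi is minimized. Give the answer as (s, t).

(1, -4)

phi(s,t) separates as P(s) + Q(t) − 2, so its minimum is min P + min Q − 2.
P'(s) = 2s - 2 vanishes at s ∈ {1}; Q'(t) = 2(t + 4) vanishes at t ∈ {-4}.
Local minima of P (where P''>0): P(1)=-1. Local minima of Q: Q(-4)=-16.
So the global minimum of phi is P(1) + Q(-4) − 2 = -1 − 16 − 2 = -19, attained at (1, -4).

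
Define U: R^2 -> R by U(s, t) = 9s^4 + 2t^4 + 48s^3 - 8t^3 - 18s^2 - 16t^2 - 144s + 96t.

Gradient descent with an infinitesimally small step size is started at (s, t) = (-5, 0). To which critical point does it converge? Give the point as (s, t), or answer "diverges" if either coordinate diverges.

U is separable, so gradient descent decouples: s follows -∂U/∂s, t follows -∂U/∂t.
∂U/∂s = 36(s - 1)(s + 1)(s + 4); at s=-5 this is -864, so s increases.
∂U/∂t = 8(t - 3)(t - 2)(t + 2); at t=0 this is 96, so t decreases.
s converges to its nearest critical value -4 (a local min of the s-part); t converges to -2. The iterate converges to (-4, -2).

(-4, -2)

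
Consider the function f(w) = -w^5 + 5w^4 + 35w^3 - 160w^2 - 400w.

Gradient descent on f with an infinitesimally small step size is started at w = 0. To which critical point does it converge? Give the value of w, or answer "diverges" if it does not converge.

f'(w) = -5(w - 5)(w - 4)(w + 1)(w + 4), so f'(0) = -400.
Gradient descent moves in the -f' direction, i.e. w is increasing.
The nearest critical point in that direction is w = 4, where f'' = 200 > 0 (a local minimum). The iterate converges there.

4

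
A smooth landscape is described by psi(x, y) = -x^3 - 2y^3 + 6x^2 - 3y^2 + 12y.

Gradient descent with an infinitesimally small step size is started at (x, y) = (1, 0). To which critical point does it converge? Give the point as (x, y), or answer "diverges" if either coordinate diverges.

(0, -2)

psi is separable, so gradient descent decouples: x follows -∂psi/∂x, y follows -∂psi/∂y.
∂psi/∂x = -3x(x - 4); at x=1 this is 9, so x decreases.
∂psi/∂y = -6(y - 1)(y + 2); at y=0 this is 12, so y decreases.
x converges to its nearest critical value 0 (a local min of the x-part); y converges to -2. The iterate converges to (0, -2).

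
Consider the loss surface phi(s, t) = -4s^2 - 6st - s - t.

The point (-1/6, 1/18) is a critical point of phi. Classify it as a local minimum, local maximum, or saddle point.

saddle point

The Hessian of phi is constant: H = [[-8, -6], [-6, 0]].
det(H) = (-8)·0 − (-6)² = -36.
Since det(H) < 0, H is indefinite and the critical point is a saddle point.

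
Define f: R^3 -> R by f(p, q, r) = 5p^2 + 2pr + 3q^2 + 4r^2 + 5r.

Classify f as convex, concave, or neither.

f is quadratic, so its Hessian is the constant matrix H = [[10, 0, 2], [0, 6, 0], [2, 0, 8]].
Leading principal minors: 10, 60, 456.
All positive ⇒ H ≻ 0 ⇒ convex.

convex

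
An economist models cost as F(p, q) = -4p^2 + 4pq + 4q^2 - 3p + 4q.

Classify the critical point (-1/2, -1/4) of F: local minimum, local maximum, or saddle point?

The Hessian of F is constant: H = [[-8, 4], [4, 8]].
det(H) = (-8)·8 − 4² = -80.
Since det(H) < 0, H is indefinite and the critical point is a saddle point.

saddle point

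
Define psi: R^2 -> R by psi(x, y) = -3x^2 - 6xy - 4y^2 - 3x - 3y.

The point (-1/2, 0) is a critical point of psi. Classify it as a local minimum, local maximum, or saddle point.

local maximum

The Hessian of psi is constant: H = [[-6, -6], [-6, -8]].
det(H) = (-6)·(-8) − (-6)² = 12.
det(H) > 0 and tr(H) = -14 < 0, so H is negative definite and the point is a local maximum.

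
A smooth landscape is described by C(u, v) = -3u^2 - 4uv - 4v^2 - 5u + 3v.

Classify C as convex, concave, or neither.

C is quadratic, so its Hessian is the constant matrix H = [[-6, -4], [-4, -8]].
det(H) = 32, tr(H) = -14.
det(H) > 0 and tr(H) < 0, so H is negative definite everywhere: concave.

concave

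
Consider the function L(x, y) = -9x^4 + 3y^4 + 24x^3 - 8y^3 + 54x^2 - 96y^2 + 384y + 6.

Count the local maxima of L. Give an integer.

L separates as a function of x plus a function of y, so ∇L=0 decouples.
∂L/∂x = -36x(x - 3)(x + 1) = 0 at x ∈ {-1, 0, 3}; ∂L/∂y = 12(y - 4)(y - 2)(y + 4) = 0 at y ∈ {-4, 2, 4}.
The Hessian is diagonal: diag(L_xx, L_yy). Second derivatives: L_xx(-1)=-144, L_xx(0)=108, L_xx(3)=-432; L_yy(-4)=576, L_yy(2)=-144, L_yy(4)=192.
Local maxima occur where both diagonal entries negative: (-1, 2), (3, 2). Count: 2.

2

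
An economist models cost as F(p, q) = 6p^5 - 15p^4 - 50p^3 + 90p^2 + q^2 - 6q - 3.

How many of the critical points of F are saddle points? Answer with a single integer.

2

F separates as a function of p plus a function of q, so ∇F=0 decouples.
∂F/∂p = 30p(p - 3)(p - 1)(p + 2) = 0 at p ∈ {-2, 0, 1, 3}; ∂F/∂q = 2(q - 3) = 0 at q ∈ {3}.
The Hessian is diagonal: diag(F_pp, F_qq). Second derivatives: F_pp(-2)=-900, F_pp(0)=180, F_pp(1)=-180, F_pp(3)=900; F_qq(3)=2.
Saddle points occur where the two diagonal entries have opposite signs: (-2, 3), (1, 3). Count: 2.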